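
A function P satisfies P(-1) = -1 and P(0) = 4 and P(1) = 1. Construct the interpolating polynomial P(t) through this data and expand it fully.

P(t) = -4t^2 + t + 4

Newton's divided differences:
P[-1,0] = (4 - (-1)) / (0 - (-1)) = 5
P[0,1] = (1 - 4) / (1 - 0) = -3
P[-1,0,1] = (-3 - 5) / (1 - (-1)) = -4
P(t) = -1 + 5·(t + 1) + (-4)·(t + 1)t
Expanding: P(t) = -4t^2 + t + 4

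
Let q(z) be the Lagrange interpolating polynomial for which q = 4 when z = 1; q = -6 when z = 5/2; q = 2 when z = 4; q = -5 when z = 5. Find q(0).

43

L_0(0) = (-5/2)·(-4)·(-5)/[(-3/2)·(-3)·(-4)] = 25/9
L_1(0) = (-1)·(-4)·(-5)/[(3/2)·(-3/2)·(-5/2)] = -32/9
L_2(0) = (-1)·(-5/2)·(-5)/[(3)·(3/2)·(-1)] = 25/9
L_3(0) = (-1)·(-5/2)·(-4)/[(4)·(5/2)·(1)] = -1
Sum: 4·(25/9) + (-6)·(-32/9) + 2·(25/9) + (-5)·(-1) = 43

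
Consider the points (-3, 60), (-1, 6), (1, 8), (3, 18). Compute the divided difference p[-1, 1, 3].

1

p[-1,1] = (8 - 6) / (1 - (-1)) = 1
p[1,3] = (18 - 8) / (3 - 1) = 5
p[-1,1,3] = (5 - 1) / (3 - (-1)) = 1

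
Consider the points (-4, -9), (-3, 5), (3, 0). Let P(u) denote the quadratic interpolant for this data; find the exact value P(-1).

L_0(-1) = (2)·(-4)/[(-1)·(-7)] = -8/7
L_1(-1) = (3)·(-4)/[(1)·(-6)] = 2
L_2(-1) = (3)·(2)/[(7)·(6)] = 1/7
Sum: (-9)·(-8/7) + 5·(2) + 0 = 142/7

142/7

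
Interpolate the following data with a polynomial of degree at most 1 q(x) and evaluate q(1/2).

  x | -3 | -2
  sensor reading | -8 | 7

L_0(1/2) = (5/2)/[(-1)] = -5/2
L_1(1/2) = (7/2)/[(1)] = 7/2
Sum: (-8)·(-5/2) + 7·(7/2) = 89/2

89/2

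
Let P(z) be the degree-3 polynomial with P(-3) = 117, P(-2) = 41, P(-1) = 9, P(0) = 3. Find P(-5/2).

579/8

Evaluate each Lagrange basis at z = -5/2:
L_0(-5/2) = (-1/2)·(-3/2)·(-5/2)/[(-1)·(-2)·(-3)] = 5/16
L_1(-5/2) = (1/2)·(-3/2)·(-5/2)/[(1)·(-1)·(-2)] = 15/16
L_2(-5/2) = (1/2)·(-1/2)·(-5/2)/[(2)·(1)·(-1)] = -5/16
L_3(-5/2) = (1/2)·(-1/2)·(-3/2)/[(3)·(2)·(1)] = 1/16
Sum: 117·(5/16) + 41·(15/16) + 9·(-5/16) + 3·(1/16) = 579/8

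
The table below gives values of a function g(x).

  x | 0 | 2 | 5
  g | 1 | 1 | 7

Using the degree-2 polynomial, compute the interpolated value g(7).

15

L_0(7) = (5)·(2)/[(-2)·(-5)] = 1
L_1(7) = (7)·(2)/[(2)·(-3)] = -7/3
L_2(7) = (7)·(5)/[(5)·(3)] = 7/3
Sum: 1·(1) + 1·(-7/3) + 7·(7/3) = 15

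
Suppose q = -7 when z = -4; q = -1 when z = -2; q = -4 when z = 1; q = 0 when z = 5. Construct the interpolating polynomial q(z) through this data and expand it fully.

Newton's divided differences:
q[-4,-2] = (-1 - (-7)) / (-2 - (-4)) = 3
q[-2,1] = (-4 - (-1)) / (1 - (-2)) = -1
q[1,5] = (0 - (-4)) / (5 - 1) = 1
q[-4,-2,1] = (-1 - 3) / (1 - (-4)) = -4/5
q[-2,1,5] = (1 - (-1)) / (5 - (-2)) = 2/7
q[-4,-2,1,5] = (2/7 - (-4/5)) / (5 - (-4)) = 38/315
q(z) = -7 + 3·(z + 4) + (-4/5)·(z + 4)(z + 2) + (38/315)·(z + 4)(z + 2)(z - 1)
Expanding: q(z) = (38/315)z^3 - (62/315)z^2 - (491/315)z - 149/63

q(z) = (38/315)z^3 - (62/315)z^2 - (491/315)z - 149/63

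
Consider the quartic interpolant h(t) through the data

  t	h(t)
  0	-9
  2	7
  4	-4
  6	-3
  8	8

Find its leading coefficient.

The leading coefficient equals the top divided difference h[0,2,4,6,8].
h[0,2] = (7 - (-9)) / (2 - 0) = 8
h[2,4] = (-4 - 7) / (4 - 2) = -11/2
h[4,6] = (-3 - (-4)) / (6 - 4) = 1/2
h[6,8] = (8 - (-3)) / (8 - 6) = 11/2
h[0,2,4] = (-11/2 - 8) / (4 - 0) = -27/8
h[2,4,6] = (1/2 - (-11/2)) / (6 - 2) = 3/2
h[4,6,8] = (11/2 - 1/2) / (8 - 4) = 5/4
h[0,2,4,6] = (3/2 - (-27/8)) / (6 - 0) = 13/16
h[2,4,6,8] = (5/4 - 3/2) / (8 - 2) = -1/24
h[0,2,4,6,8] = (-1/24 - 13/16) / (8 - 0) = -41/384

-41/384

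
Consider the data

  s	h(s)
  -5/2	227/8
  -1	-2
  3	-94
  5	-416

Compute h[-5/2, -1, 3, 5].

-3

h[-5/2,-1] = (-2 - 227/8) / (-1 - (-5/2)) = -81/4
h[-1,3] = (-94 - (-2)) / (3 - (-1)) = -23
h[3,5] = (-416 - (-94)) / (5 - 3) = -161
h[-5/2,-1,3] = (-23 - (-81/4)) / (3 - (-5/2)) = -1/2
h[-1,3,5] = (-161 - (-23)) / (5 - (-1)) = -23
h[-5/2,-1,3,5] = (-23 - (-1/2)) / (5 - (-5/2)) = -3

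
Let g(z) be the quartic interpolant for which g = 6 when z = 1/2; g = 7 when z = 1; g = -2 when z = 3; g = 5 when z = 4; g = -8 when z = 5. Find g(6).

Evaluate each Lagrange basis at z = 6:
L_0(6) = (5)·(3)·(2)·(1)/[(-1/2)·(-5/2)·(-7/2)·(-9/2)] = 32/21
L_1(6) = (11/2)·(3)·(2)·(1)/[(1/2)·(-2)·(-3)·(-4)] = -11/4
L_2(6) = (11/2)·(5)·(2)·(1)/[(5/2)·(2)·(-1)·(-2)] = 11/2
L_3(6) = (11/2)·(5)·(3)·(1)/[(7/2)·(3)·(1)·(-1)] = -55/7
L_4(6) = (11/2)·(5)·(3)·(2)/[(9/2)·(4)·(2)·(1)] = 55/12
Sum: 6·(32/21) + 7·(-11/4) + (-2)·(11/2) + 5·(-55/7) + (-8)·(55/12) = -8153/84

-8153/84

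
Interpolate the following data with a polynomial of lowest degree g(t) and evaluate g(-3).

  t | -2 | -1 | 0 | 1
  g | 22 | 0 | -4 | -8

80

L_0(-3) = (-2)·(-3)·(-4)/[(-1)·(-2)·(-3)] = 4
L_1(-3) = (-1)·(-3)·(-4)/[(1)·(-1)·(-2)] = -6
L_2(-3) = (-1)·(-2)·(-4)/[(2)·(1)·(-1)] = 4
L_3(-3) = (-1)·(-2)·(-3)/[(3)·(2)·(1)] = -1
Sum: 22·(4) + 0 + (-4)·(4) + (-8)·(-1) = 80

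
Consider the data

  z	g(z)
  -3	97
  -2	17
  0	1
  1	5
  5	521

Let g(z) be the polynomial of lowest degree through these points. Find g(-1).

-1

Using Newton's divided-difference form:
g[-3,-2] = (17 - 97) / (-2 - (-3)) = -80
g[-2,0] = (1 - 17) / (0 - (-2)) = -8
g[0,1] = (5 - 1) / (1 - 0) = 4
g[1,5] = (521 - 5) / (5 - 1) = 129
g[-3,-2,0] = (-8 - (-80)) / (0 - (-3)) = 24
g[-2,0,1] = (4 - (-8)) / (1 - (-2)) = 4
g[0,1,5] = (129 - 4) / (5 - 0) = 25
g[-3,-2,0,1] = (4 - 24) / (1 - (-3)) = -5
g[-2,0,1,5] = (25 - 4) / (5 - (-2)) = 3
g[-3,-2,0,1,5] = (3 - (-5)) / (5 - (-3)) = 1
g(-1) = 97 + (-80)·(2) + 24·(2)·(1) + (-5)·(2)·(1)·(-1) + 1·(2)·(1)·(-1)·(-2) = -1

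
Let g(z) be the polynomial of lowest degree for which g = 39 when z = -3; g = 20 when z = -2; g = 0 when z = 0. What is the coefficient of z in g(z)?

L_0(z) = (z + 2)z / [3] = (1/3)z^2 + (2/3)z
L_1(z) = (z + 3)z / [-2] = -(1/2)z^2 - (3/2)z
L_2(z) = (z + 3)(z + 2) / [6] = (1/6)z^2 + (5/6)z + 1
g(z) = 39·L_0 + 20·L_1 + 0·L_2
Only the coefficient of z is needed; take it from each L_i and combine:
39·(2/3) + 20·(-3/2) + 0·(5/6) = -4

-4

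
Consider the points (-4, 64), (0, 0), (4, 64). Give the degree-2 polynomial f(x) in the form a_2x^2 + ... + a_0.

f(x) = 4x^2

Build the Lagrange basis polynomials:
L_0(x) = x(x - 4) / [32] = (1/32)x^2 - (1/8)x
L_1(x) = (x + 4)(x - 4) / [-16] = -(1/16)x^2 + 1
L_2(x) = (x + 4)x / [32] = (1/32)x^2 + (1/8)x
f(x) = 64·L_0 + 0·L_1 + 64·L_2
  64·L_0(x) = 2x^2 - 8x
  0·L_1(x) = 0
  64·L_2(x) = 2x^2 + 8x
Adding term by term: 4x^2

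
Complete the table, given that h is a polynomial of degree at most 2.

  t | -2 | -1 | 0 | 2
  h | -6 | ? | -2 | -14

The 3 known values determine h uniquely (degree ≤ 2).
Evaluate each Lagrange basis at t = -1:
L_0(-1) = (-1)·(-3)/[(-2)·(-4)] = 3/8
L_1(-1) = (1)·(-3)/[(2)·(-2)] = 3/4
L_2(-1) = (1)·(-1)/[(4)·(2)] = -1/8
Sum: (-6)·(3/8) + (-2)·(3/4) + (-14)·(-1/8) = -2

-2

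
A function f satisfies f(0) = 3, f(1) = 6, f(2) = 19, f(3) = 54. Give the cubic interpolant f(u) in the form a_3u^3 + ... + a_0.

f(u) = 2u^3 - u^2 + 2u + 3

L_0(u) = (u - 1)(u - 2)(u - 3) / [-6] = -(1/6)u^3 + u^2 - (11/6)u + 1
L_1(u) = u(u - 2)(u - 3) / [2] = (1/2)u^3 - (5/2)u^2 + 3u
L_2(u) = u(u - 1)(u - 3) / [-2] = -(1/2)u^3 + 2u^2 - (3/2)u
L_3(u) = u(u - 1)(u - 2) / [6] = (1/6)u^3 - (1/2)u^2 + (1/3)u
f(u) = 3·L_0 + 6·L_1 + 19·L_2 + 54·L_3
  3·L_0(u) = -(1/2)u^3 + 3u^2 - (11/2)u + 3
  6·L_1(u) = 3u^3 - 15u^2 + 18u
  19·L_2(u) = -(19/2)u^3 + 38u^2 - (57/2)u
  54·L_3(u) = 9u^3 - 27u^2 + 18u
Adding term by term: 2u^3 - u^2 + 2u + 3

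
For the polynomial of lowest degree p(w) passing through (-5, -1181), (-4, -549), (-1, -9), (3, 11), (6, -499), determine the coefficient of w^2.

-2

Build the Lagrange basis polynomials:
L_0(w) = (w + 4)(w + 1)(w - 3)(w - 6) / [352] = (1/352)w^4 - (1/88)w^3 - (23/352)w^2 + (27/176)w + 9/44
L_1(w) = (w + 5)(w + 1)(w - 3)(w - 6) / [-210] = -(1/210)w^4 + (1/70)w^3 + (31/210)w^2 - (3/10)w - 3/7
L_2(w) = (w + 5)(w + 4)(w - 3)(w - 6) / [336] = (1/336)w^4 - (43/336)w^2 - (3/56)w + 15/14
L_3(w) = (w + 5)(w + 4)(w + 1)(w - 6) / [-672] = -(1/672)w^4 - (1/168)w^3 + (31/672)w^2 + (11/48)w + 5/28
L_4(w) = (w + 5)(w + 4)(w + 1)(w - 3) / [2310] = (1/2310)w^4 + (1/330)w^3 - (1/2310)w^2 - (67/2310)w - 2/77
p(w) = (-1181)·L_0 + (-549)·L_1 + (-9)·L_2 + 11·L_3 + (-499)·L_4
Only the coefficient of w^2 is needed; take it from each L_i and combine:
(-1181)·(-23/352) + (-549)·(31/210) + (-9)·(-43/336) + 11·(31/672) + (-499)·(-1/2310) = -2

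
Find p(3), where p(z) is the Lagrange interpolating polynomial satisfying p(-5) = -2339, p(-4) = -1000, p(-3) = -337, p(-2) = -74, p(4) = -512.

Evaluate each Lagrange basis at z = 3:
L_0(3) = (7)·(6)·(5)·(-1)/[(-1)·(-2)·(-3)·(-9)] = -35/9
L_1(3) = (8)·(6)·(5)·(-1)/[(1)·(-1)·(-2)·(-8)] = 15
L_2(3) = (8)·(7)·(5)·(-1)/[(2)·(1)·(-1)·(-7)] = -20
L_3(3) = (8)·(7)·(6)·(-1)/[(3)·(2)·(1)·(-6)] = 28/3
L_4(3) = (8)·(7)·(6)·(5)/[(9)·(8)·(7)·(6)] = 5/9
Sum: (-2339)·(-35/9) + (-1000)·(15) + (-337)·(-20) + (-74)·(28/3) + (-512)·(5/9) = -139

-139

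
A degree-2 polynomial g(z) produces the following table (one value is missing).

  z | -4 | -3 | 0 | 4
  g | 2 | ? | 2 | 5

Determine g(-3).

55/32

The 3 known values determine g uniquely (degree ≤ 2).
Evaluate each Lagrange basis at z = -3:
L_0(-3) = (-3)·(-7)/[(-4)·(-8)] = 21/32
L_1(-3) = (1)·(-7)/[(4)·(-4)] = 7/16
L_2(-3) = (1)·(-3)/[(8)·(4)] = -3/32
Sum: 2·(21/32) + 2·(7/16) + 5·(-3/32) = 55/32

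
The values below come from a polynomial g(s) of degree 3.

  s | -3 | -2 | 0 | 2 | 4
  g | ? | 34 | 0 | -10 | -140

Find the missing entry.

The 4 known values determine g uniquely (degree ≤ 3).
Evaluate each Lagrange basis at s = -3:
L_0(-3) = (-3)·(-5)·(-7)/[(-2)·(-4)·(-6)] = 35/16
L_1(-3) = (-1)·(-5)·(-7)/[(2)·(-2)·(-4)] = -35/16
L_2(-3) = (-1)·(-3)·(-7)/[(4)·(2)·(-2)] = 21/16
L_3(-3) = (-1)·(-3)·(-5)/[(6)·(4)·(2)] = -5/16
Sum: 34·(35/16) + 0 + (-10)·(21/16) + (-140)·(-5/16) = 105

105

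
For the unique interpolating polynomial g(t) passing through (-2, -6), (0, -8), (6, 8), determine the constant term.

Build the Lagrange basis polynomials:
L_0(t) = t(t - 6) / [16] = (1/16)t^2 - (3/8)t
L_1(t) = (t + 2)(t - 6) / [-12] = -(1/12)t^2 + (1/3)t + 1
L_2(t) = (t + 2)t / [48] = (1/48)t^2 + (1/24)t
g(t) = (-6)·L_0 + (-8)·L_1 + 8·L_2
Only the constant term is needed; take it from each L_i and combine:
(-6)·(0) + (-8)·(1) + 8·(0) = -8

-8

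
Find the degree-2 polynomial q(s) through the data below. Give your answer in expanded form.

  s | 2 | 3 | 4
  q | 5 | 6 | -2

q(s) = -(9/2)s^2 + (47/2)s - 24

Build the Lagrange basis polynomials:
L_0(s) = (s - 3)(s - 4) / [2] = (1/2)s^2 - (7/2)s + 6
L_1(s) = (s - 2)(s - 4) / [-1] = -s^2 + 6s - 8
L_2(s) = (s - 2)(s - 3) / [2] = (1/2)s^2 - (5/2)s + 3
q(s) = 5·L_0 + 6·L_1 + (-2)·L_2
  5·L_0(s) = (5/2)s^2 - (35/2)s + 30
  6·L_1(s) = -6s^2 + 36s - 48
  (-2)·L_2(s) = -s^2 + 5s - 6
Adding term by term: -(9/2)s^2 + (47/2)s - 24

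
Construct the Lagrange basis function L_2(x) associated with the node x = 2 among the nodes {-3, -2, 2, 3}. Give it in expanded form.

L_2(x) = -(1/20)x^3 - (1/10)x^2 + (9/20)x + 9/10

L_2(x) = (x + 3)(x + 2)(x - 3) / [(5)·(4)·(-1)]
       = (x^3 + 2x^2 - 9x - 18) / (-20)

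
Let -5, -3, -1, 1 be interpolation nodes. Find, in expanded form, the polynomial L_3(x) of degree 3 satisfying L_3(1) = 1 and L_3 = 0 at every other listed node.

L_3(x) = (x + 5)(x + 3)(x + 1) / [(6)·(4)·(2)]
       = (x^3 + 9x^2 + 23x + 15) / (48)

L_3(x) = (1/48)x^3 + (3/16)x^2 + (23/48)x + 5/16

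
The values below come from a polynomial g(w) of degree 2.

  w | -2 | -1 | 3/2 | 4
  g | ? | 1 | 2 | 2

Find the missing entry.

The 3 known values determine g uniquely (degree ≤ 2).
Evaluate each Lagrange basis at w = -2:
L_0(-2) = (-7/2)·(-6)/[(-5/2)·(-5)] = 42/25
L_1(-2) = (-1)·(-6)/[(5/2)·(-5/2)] = -24/25
L_2(-2) = (-1)·(-7/2)/[(5)·(5/2)] = 7/25
Sum: 1·(42/25) + 2·(-24/25) + 2·(7/25) = 8/25

8/25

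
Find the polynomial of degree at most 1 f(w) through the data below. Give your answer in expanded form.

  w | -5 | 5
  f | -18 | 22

f(w) = 4w + 2

Build the Lagrange basis polynomials:
L_0(w) = (w - 5) / [-10] = -(1/10)w + 1/2
L_1(w) = (w + 5) / [10] = (1/10)w + 1/2
f(w) = (-18)·L_0 + 22·L_1
  (-18)·L_0(w) = (9/5)w - 9
  22·L_1(w) = (11/5)w + 11
Adding term by term: 4w + 2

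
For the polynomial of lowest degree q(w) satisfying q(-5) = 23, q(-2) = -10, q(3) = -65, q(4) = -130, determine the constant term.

L_0(w) = (w + 2)(w - 3)(w - 4) / [-216] = -(1/216)w^3 + (5/216)w^2 + (1/108)w - 1/9
L_1(w) = (w + 5)(w - 3)(w - 4) / [90] = (1/90)w^3 - (1/45)w^2 - (23/90)w + 2/3
L_2(w) = (w + 5)(w + 2)(w - 4) / [-40] = -(1/40)w^3 - (3/40)w^2 + (9/20)w + 1
L_3(w) = (w + 5)(w + 2)(w - 3) / [54] = (1/54)w^3 + (2/27)w^2 - (11/54)w - 5/9
q(w) = 23·L_0 + (-10)·L_1 + (-65)·L_2 + (-130)·L_3
Only the constant term is needed; take it from each L_i and combine:
23·(-1/9) + (-10)·(2/3) + (-65)·(1) + (-130)·(-5/9) = -2

-2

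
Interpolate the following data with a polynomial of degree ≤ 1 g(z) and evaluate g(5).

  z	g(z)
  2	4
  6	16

13

L_0(5) = (-1)/[(-4)] = 1/4
L_1(5) = (3)/[(4)] = 3/4
Sum: 4·(1/4) + 16·(3/4) = 13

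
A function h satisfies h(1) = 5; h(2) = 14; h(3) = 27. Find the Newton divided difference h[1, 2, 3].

h[1,2] = (14 - 5) / (2 - 1) = 9
h[2,3] = (27 - 14) / (3 - 2) = 13
h[1,2,3] = (13 - 9) / (3 - 1) = 2

2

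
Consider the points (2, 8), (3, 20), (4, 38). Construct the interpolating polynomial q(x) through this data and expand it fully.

q(x) = 3x^2 - 3x + 2

Build the Lagrange basis polynomials:
L_0(x) = (x - 3)(x - 4) / [2] = (1/2)x^2 - (7/2)x + 6
L_1(x) = (x - 2)(x - 4) / [-1] = -x^2 + 6x - 8
L_2(x) = (x - 2)(x - 3) / [2] = (1/2)x^2 - (5/2)x + 3
q(x) = 8·L_0 + 20·L_1 + 38·L_2
  8·L_0(x) = 4x^2 - 28x + 48
  20·L_1(x) = -20x^2 + 120x - 160
  38·L_2(x) = 19x^2 - 95x + 114
Adding term by term: 3x^2 - 3x + 2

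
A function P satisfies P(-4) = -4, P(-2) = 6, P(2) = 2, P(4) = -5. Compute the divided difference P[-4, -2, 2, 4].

P[-4,-2] = (6 - (-4)) / (-2 - (-4)) = 5
P[-2,2] = (2 - 6) / (2 - (-2)) = -1
P[2,4] = (-5 - 2) / (4 - 2) = -7/2
P[-4,-2,2] = (-1 - 5) / (2 - (-4)) = -1
P[-2,2,4] = (-7/2 - (-1)) / (4 - (-2)) = -5/12
P[-4,-2,2,4] = (-5/12 - (-1)) / (4 - (-4)) = 7/96

7/96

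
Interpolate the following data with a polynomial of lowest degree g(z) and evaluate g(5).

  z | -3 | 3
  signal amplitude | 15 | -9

-17

Evaluate each Lagrange basis at z = 5:
L_0(5) = (2)/[(-6)] = -1/3
L_1(5) = (8)/[(6)] = 4/3
Sum: 15·(-1/3) + (-9)·(4/3) = -17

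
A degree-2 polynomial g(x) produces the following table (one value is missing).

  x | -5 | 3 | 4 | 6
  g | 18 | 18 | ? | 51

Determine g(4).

27

The 3 known values determine g uniquely (degree ≤ 2).
Evaluate each Lagrange basis at x = 4:
L_0(4) = (1)·(-2)/[(-8)·(-11)] = -1/44
L_1(4) = (9)·(-2)/[(8)·(-3)] = 3/4
L_2(4) = (9)·(1)/[(11)·(3)] = 3/11
Sum: 18·(-1/44) + 18·(3/4) + 51·(3/11) = 27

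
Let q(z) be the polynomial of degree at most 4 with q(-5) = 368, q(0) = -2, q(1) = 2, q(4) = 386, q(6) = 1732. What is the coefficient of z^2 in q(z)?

L_0(z) = z(z - 1)(z - 4)(z - 6) / [2970] = (1/2970)z^4 - (1/270)z^3 + (17/1485)z^2 - (4/495)z
L_1(z) = (z + 5)(z - 1)(z - 4)(z - 6) / [-120] = -(1/120)z^4 + (1/20)z^3 + (7/40)z^2 - (73/60)z + 1
L_2(z) = (z + 5)z(z - 4)(z - 6) / [90] = (1/90)z^4 - (1/18)z^3 - (13/45)z^2 + (4/3)z
L_3(z) = (z + 5)z(z - 1)(z - 6) / [-216] = -(1/216)z^4 + (1/108)z^3 + (29/216)z^2 - (5/36)z
L_4(z) = (z + 5)z(z - 1)(z - 4) / [660] = (1/660)z^4 - (7/220)z^2 + (1/33)z
q(z) = 368·L_0 + (-2)·L_1 + 2·L_2 + 386·L_3 + 1732·L_4
Only the coefficient of z^2 is needed; take it from each L_i and combine:
368·(17/1485) + (-2)·(7/40) + 2·(-13/45) + 386·(29/216) + 1732·(-7/220) = 0

0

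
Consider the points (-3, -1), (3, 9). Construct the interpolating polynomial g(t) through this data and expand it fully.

Build the Lagrange basis polynomials:
L_0(t) = (t - 3) / [-6] = -(1/6)t + 1/2
L_1(t) = (t + 3) / [6] = (1/6)t + 1/2
g(t) = (-1)·L_0 + 9·L_1
  (-1)·L_0(t) = (1/6)t - 1/2
  9·L_1(t) = (3/2)t + 9/2
Adding term by term: (5/3)t + 4

g(t) = (5/3)t + 4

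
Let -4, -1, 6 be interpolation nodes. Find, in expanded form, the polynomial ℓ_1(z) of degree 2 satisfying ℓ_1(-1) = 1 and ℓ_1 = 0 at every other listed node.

ℓ_1(z) = (z + 4)(z - 6) / [(3)·(-7)]
       = (z^2 - 2z - 24) / (-21)

ℓ_1(z) = -(1/21)z^2 + (2/21)z + 8/7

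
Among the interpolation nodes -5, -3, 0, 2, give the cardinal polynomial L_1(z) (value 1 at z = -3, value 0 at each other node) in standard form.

L_1(z) = (1/30)z^3 + (1/10)z^2 - (1/3)z

L_1(z) = (z + 5)z(z - 2) / [(2)·(-3)·(-5)]
       = (z^3 + 3z^2 - 10z) / (30)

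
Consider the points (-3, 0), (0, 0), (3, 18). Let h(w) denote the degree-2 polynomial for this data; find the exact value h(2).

10

Evaluate each Lagrange basis at w = 2:
L_0(2) = (2)·(-1)/[(-3)·(-6)] = -1/9
L_1(2) = (5)·(-1)/[(3)·(-3)] = 5/9
L_2(2) = (5)·(2)/[(6)·(3)] = 5/9
Sum: 0 + 0 + 18·(5/9) = 10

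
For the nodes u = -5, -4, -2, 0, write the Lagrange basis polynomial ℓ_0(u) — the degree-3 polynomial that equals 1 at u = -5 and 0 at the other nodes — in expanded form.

ℓ_0(u) = -(1/15)u^3 - (2/5)u^2 - (8/15)u

ℓ_0(u) = (u + 4)(u + 2)u / [(-1)·(-3)·(-5)]
       = (u^3 + 6u^2 + 8u) / (-15)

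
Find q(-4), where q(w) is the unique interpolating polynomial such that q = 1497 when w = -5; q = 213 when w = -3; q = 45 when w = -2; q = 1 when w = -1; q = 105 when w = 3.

Using Newton's divided-difference form:
q[-5,-3] = (213 - 1497) / (-3 - (-5)) = -642
q[-3,-2] = (45 - 213) / (-2 - (-3)) = -168
q[-2,-1] = (1 - 45) / (-1 - (-2)) = -44
q[-1,3] = (105 - 1) / (3 - (-1)) = 26
q[-5,-3,-2] = (-168 - (-642)) / (-2 - (-5)) = 158
q[-3,-2,-1] = (-44 - (-168)) / (-1 - (-3)) = 62
q[-2,-1,3] = (26 - (-44)) / (3 - (-2)) = 14
q[-5,-3,-2,-1] = (62 - 158) / (-1 - (-5)) = -24
q[-3,-2,-1,3] = (14 - 62) / (3 - (-3)) = -8
q[-5,-3,-2,-1,3] = (-8 - (-24)) / (3 - (-5)) = 2
q(-4) = 1497 + (-642)·(1) + 158·(1)·(-1) + (-24)·(1)·(-1)·(-2) + 2·(1)·(-1)·(-2)·(-3) = 637

637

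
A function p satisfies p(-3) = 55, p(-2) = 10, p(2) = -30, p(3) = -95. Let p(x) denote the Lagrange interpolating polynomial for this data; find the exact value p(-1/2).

Evaluate each Lagrange basis at x = -1/2:
L_0(-1/2) = (3/2)·(-5/2)·(-7/2)/[(-1)·(-5)·(-6)] = -7/16
L_1(-1/2) = (5/2)·(-5/2)·(-7/2)/[(1)·(-4)·(-5)] = 35/32
L_2(-1/2) = (5/2)·(3/2)·(-7/2)/[(5)·(4)·(-1)] = 21/32
L_3(-1/2) = (5/2)·(3/2)·(-5/2)/[(6)·(5)·(1)] = -5/16
Sum: 55·(-7/16) + 10·(35/32) + (-30)·(21/32) + (-95)·(-5/16) = -25/8

-25/8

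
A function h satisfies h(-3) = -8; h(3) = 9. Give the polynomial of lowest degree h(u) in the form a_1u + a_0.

Build the Lagrange basis polynomials:
L_0(u) = (u - 3) / [-6] = -(1/6)u + 1/2
L_1(u) = (u + 3) / [6] = (1/6)u + 1/2
h(u) = (-8)·L_0 + 9·L_1
  (-8)·L_0(u) = (4/3)u - 4
  9·L_1(u) = (3/2)u + 9/2
Adding term by term: (17/6)u + 1/2

h(u) = (17/6)u + 1/2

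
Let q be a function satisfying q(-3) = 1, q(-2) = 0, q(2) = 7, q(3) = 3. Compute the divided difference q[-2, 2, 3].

-23/20

q[-2,2] = (7 - 0) / (2 - (-2)) = 7/4
q[2,3] = (3 - 7) / (3 - 2) = -4
q[-2,2,3] = (-4 - 7/4) / (3 - (-2)) = -23/20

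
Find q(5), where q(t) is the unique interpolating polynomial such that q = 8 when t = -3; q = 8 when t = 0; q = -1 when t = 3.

L_0(5) = (5)·(2)/[(-3)·(-6)] = 5/9
L_1(5) = (8)·(2)/[(3)·(-3)] = -16/9
L_2(5) = (8)·(5)/[(6)·(3)] = 20/9
Sum: 8·(5/9) + 8·(-16/9) + (-1)·(20/9) = -12

-12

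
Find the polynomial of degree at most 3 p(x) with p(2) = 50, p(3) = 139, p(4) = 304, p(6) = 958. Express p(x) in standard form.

Build the Lagrange basis polynomials:
L_0(x) = (x - 3)(x - 4)(x - 6) / [-8] = -(1/8)x^3 + (13/8)x^2 - (27/4)x + 9
L_1(x) = (x - 2)(x - 4)(x - 6) / [3] = (1/3)x^3 - 4x^2 + (44/3)x - 16
L_2(x) = (x - 2)(x - 3)(x - 6) / [-4] = -(1/4)x^3 + (11/4)x^2 - 9x + 9
L_3(x) = (x - 2)(x - 3)(x - 4) / [24] = (1/24)x^3 - (3/8)x^2 + (13/12)x - 1
p(x) = 50·L_0 + 139·L_1 + 304·L_2 + 958·L_3
  50·L_0(x) = -(25/4)x^3 + (325/4)x^2 - (675/2)x + 450
  139·L_1(x) = (139/3)x^3 - 556x^2 + (6116/3)x - 2224
  304·L_2(x) = -76x^3 + 836x^2 - 2736x + 2736
  958·L_3(x) = (479/12)x^3 - (1437/4)x^2 + (6227/6)x - 958
Adding term by term: 4x^3 + 2x^2 + 3x + 4

p(x) = 4x^3 + 2x^2 + 3x + 4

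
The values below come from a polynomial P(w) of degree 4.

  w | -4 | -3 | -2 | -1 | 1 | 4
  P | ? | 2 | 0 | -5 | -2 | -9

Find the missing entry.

-221/21

The 5 known values determine P uniquely (degree ≤ 4).
Evaluate each Lagrange basis at w = -4:
L_0(-4) = (-2)·(-3)·(-5)·(-8)/[(-1)·(-2)·(-4)·(-7)] = 30/7
L_1(-4) = (-1)·(-3)·(-5)·(-8)/[(1)·(-1)·(-3)·(-6)] = -20/3
L_2(-4) = (-1)·(-2)·(-5)·(-8)/[(2)·(1)·(-2)·(-5)] = 4
L_3(-4) = (-1)·(-2)·(-3)·(-8)/[(4)·(3)·(2)·(-3)] = -2/3
L_4(-4) = (-1)·(-2)·(-3)·(-5)/[(7)·(6)·(5)·(3)] = 1/21
Sum: 2·(30/7) + 0 + (-5)·(4) + (-2)·(-2/3) + (-9)·(1/21) = -221/21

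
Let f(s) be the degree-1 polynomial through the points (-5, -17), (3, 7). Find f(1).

1

Evaluate each Lagrange basis at s = 1:
L_0(1) = (-2)/[(-8)] = 1/4
L_1(1) = (6)/[(8)] = 3/4
Sum: (-17)·(1/4) + 7·(3/4) = 1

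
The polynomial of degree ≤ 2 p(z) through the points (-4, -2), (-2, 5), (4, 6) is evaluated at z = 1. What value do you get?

37/4

Using Newton's divided-difference form:
p[-4,-2] = (5 - (-2)) / (-2 - (-4)) = 7/2
p[-2,4] = (6 - 5) / (4 - (-2)) = 1/6
p[-4,-2,4] = (1/6 - 7/2) / (4 - (-4)) = -5/12
p(1) = -2 + (7/2)·(5) + (-5/12)·(5)·(3) = 37/4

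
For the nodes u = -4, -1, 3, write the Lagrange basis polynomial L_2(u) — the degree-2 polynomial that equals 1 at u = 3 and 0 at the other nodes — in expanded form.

L_2(u) = (1/28)u^2 + (5/28)u + 1/7

L_2(u) = (u + 4)(u + 1) / [(7)·(4)]
       = (u^2 + 5u + 4) / (28)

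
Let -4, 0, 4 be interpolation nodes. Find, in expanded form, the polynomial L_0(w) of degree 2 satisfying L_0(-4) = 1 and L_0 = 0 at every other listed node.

L_0(w) = w(w - 4) / [(-4)·(-8)]
       = (w^2 - 4w) / (32)

L_0(w) = (1/32)w^2 - (1/8)w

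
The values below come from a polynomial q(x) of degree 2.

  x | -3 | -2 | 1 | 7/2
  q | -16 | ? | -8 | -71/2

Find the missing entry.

The 3 known values determine q uniquely (degree ≤ 2).
L_0(-2) = (-3)·(-11/2)/[(-4)·(-13/2)] = 33/52
L_1(-2) = (1)·(-11/2)/[(4)·(-5/2)] = 11/20
L_2(-2) = (1)·(-3)/[(13/2)·(5/2)] = -12/65
Sum: (-16)·(33/52) + (-8)·(11/20) + (-71/2)·(-12/65) = -8

-8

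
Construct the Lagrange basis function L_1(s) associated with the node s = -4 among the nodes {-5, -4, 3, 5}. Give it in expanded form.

L_1(s) = (1/63)s^3 - (1/21)s^2 - (25/63)s + 25/21

L_1(s) = (s + 5)(s - 3)(s - 5) / [(1)·(-7)·(-9)]
       = (s^3 - 3s^2 - 25s + 75) / (63)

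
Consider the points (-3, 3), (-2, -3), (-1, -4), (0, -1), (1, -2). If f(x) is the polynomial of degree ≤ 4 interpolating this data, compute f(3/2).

-1077/128

Evaluate each Lagrange basis at x = 3/2:
L_0(3/2) = (7/2)·(5/2)·(3/2)·(1/2)/[(-1)·(-2)·(-3)·(-4)] = 35/128
L_1(3/2) = (9/2)·(5/2)·(3/2)·(1/2)/[(1)·(-1)·(-2)·(-3)] = -45/32
L_2(3/2) = (9/2)·(7/2)·(3/2)·(1/2)/[(2)·(1)·(-1)·(-2)] = 189/64
L_3(3/2) = (9/2)·(7/2)·(5/2)·(1/2)/[(3)·(2)·(1)·(-1)] = -105/32
L_4(3/2) = (9/2)·(7/2)·(5/2)·(3/2)/[(4)·(3)·(2)·(1)] = 315/128
Sum: 3·(35/128) + (-3)·(-45/32) + (-4)·(189/64) + (-1)·(-105/32) + (-2)·(315/128) = -1077/128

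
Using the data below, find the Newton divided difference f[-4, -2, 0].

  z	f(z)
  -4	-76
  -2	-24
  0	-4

-4

f[-4,-2] = (-24 - (-76)) / (-2 - (-4)) = 26
f[-2,0] = (-4 - (-24)) / (0 - (-2)) = 10
f[-4,-2,0] = (10 - 26) / (0 - (-4)) = -4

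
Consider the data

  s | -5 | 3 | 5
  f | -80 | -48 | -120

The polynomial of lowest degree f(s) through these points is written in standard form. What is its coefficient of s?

L_0(s) = (s - 3)(s - 5) / [80] = (1/80)s^2 - (1/10)s + 3/16
L_1(s) = (s + 5)(s - 5) / [-16] = -(1/16)s^2 + 25/16
L_2(s) = (s + 5)(s - 3) / [20] = (1/20)s^2 + (1/10)s - 3/4
f(s) = (-80)·L_0 + (-48)·L_1 + (-120)·L_2
Only the coefficient of s is needed; take it from each L_i and combine:
(-80)·(-1/10) + (-48)·(0) + (-120)·(1/10) = -4

-4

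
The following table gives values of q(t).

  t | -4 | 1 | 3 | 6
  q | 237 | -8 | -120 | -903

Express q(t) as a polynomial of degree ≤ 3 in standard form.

Newton's divided differences:
q[-4,1] = (-8 - 237) / (1 - (-4)) = -49
q[1,3] = (-120 - (-8)) / (3 - 1) = -56
q[3,6] = (-903 - (-120)) / (6 - 3) = -261
q[-4,1,3] = (-56 - (-49)) / (3 - (-4)) = -1
q[1,3,6] = (-261 - (-56)) / (6 - 1) = -41
q[-4,1,3,6] = (-41 - (-1)) / (6 - (-4)) = -4
q(t) = 237 + (-49)·(t + 4) + (-1)·(t + 4)(t - 1) + (-4)·(t + 4)(t - 1)(t - 3)
Expanding: q(t) = -4t^3 - t^2 - 3

q(t) = -4t^3 - t^2 - 3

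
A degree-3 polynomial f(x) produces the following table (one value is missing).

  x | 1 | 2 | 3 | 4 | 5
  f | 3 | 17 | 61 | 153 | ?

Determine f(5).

311

The 4 known values determine f uniquely (degree ≤ 3).
L_0(5) = (3)·(2)·(1)/[(-1)·(-2)·(-3)] = -1
L_1(5) = (4)·(2)·(1)/[(1)·(-1)·(-2)] = 4
L_2(5) = (4)·(3)·(1)/[(2)·(1)·(-1)] = -6
L_3(5) = (4)·(3)·(2)/[(3)·(2)·(1)] = 4
Sum: 3·(-1) + 17·(4) + 61·(-6) + 153·(4) = 311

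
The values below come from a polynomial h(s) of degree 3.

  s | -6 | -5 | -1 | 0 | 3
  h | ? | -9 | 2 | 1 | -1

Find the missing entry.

-149/8

The 4 known values determine h uniquely (degree ≤ 3).
Evaluate each Lagrange basis at s = -6:
L_0(-6) = (-5)·(-6)·(-9)/[(-4)·(-5)·(-8)] = 27/16
L_1(-6) = (-1)·(-6)·(-9)/[(4)·(-1)·(-4)] = -27/8
L_2(-6) = (-1)·(-5)·(-9)/[(5)·(1)·(-3)] = 3
L_3(-6) = (-1)·(-5)·(-6)/[(8)·(4)·(3)] = -5/16
Sum: (-9)·(27/16) + 2·(-27/8) + 1·(3) + (-1)·(-5/16) = -149/8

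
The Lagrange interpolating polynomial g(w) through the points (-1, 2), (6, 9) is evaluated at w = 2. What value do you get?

5

L_0(2) = (-4)/[(-7)] = 4/7
L_1(2) = (3)/[(7)] = 3/7
Sum: 2·(4/7) + 9·(3/7) = 5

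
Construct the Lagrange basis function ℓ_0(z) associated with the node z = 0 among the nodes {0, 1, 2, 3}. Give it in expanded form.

ℓ_0(z) = -(1/6)z^3 + z^2 - (11/6)z + 1

ℓ_0(z) = (z - 1)(z - 2)(z - 3) / [(-1)·(-2)·(-3)]
       = (z^3 - 6z^2 + 11z - 6) / (-6)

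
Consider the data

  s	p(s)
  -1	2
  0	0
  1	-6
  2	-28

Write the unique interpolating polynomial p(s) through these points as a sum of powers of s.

Newton's divided differences:
p[-1,0] = (0 - 2) / (0 - (-1)) = -2
p[0,1] = (-6 - 0) / (1 - 0) = -6
p[1,2] = (-28 - (-6)) / (2 - 1) = -22
p[-1,0,1] = (-6 - (-2)) / (1 - (-1)) = -2
p[0,1,2] = (-22 - (-6)) / (2 - 0) = -8
p[-1,0,1,2] = (-8 - (-2)) / (2 - (-1)) = -2
p(s) = 2 + (-2)·(s + 1) + (-2)·(s + 1)s + (-2)·(s + 1)s(s - 1)
Expanding: p(s) = -2s^3 - 2s^2 - 2s

p(s) = -2s^3 - 2s^2 - 2s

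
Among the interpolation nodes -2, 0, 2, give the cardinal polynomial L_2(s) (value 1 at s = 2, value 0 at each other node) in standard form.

L_2(s) = (1/8)s^2 + (1/4)s

L_2(s) = (s + 2)s / [(4)·(2)]
       = (s^2 + 2s) / (8)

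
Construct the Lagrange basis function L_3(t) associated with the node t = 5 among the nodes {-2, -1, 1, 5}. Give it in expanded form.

L_3(t) = (t + 2)(t + 1)(t - 1) / [(7)·(6)·(4)]
       = (t^3 + 2t^2 - t - 2) / (168)

L_3(t) = (1/168)t^3 + (1/84)t^2 - (1/168)t - 1/84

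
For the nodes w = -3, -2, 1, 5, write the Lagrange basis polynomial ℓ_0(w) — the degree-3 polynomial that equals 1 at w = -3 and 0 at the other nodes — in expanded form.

ℓ_0(w) = -(1/32)w^3 + (1/8)w^2 + (7/32)w - 5/16

ℓ_0(w) = (w + 2)(w - 1)(w - 5) / [(-1)·(-4)·(-8)]
       = (w^3 - 4w^2 - 7w + 10) / (-32)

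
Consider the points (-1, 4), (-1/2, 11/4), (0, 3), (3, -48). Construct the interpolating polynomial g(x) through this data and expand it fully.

Build the Lagrange basis polynomials:
L_0(x) = (x + 1/2)x(x - 3) / [-2] = -(1/2)x^3 + (5/4)x^2 + (3/4)x
L_1(x) = (x + 1)x(x - 3) / [7/8] = (8/7)x^3 - (16/7)x^2 - (24/7)x
L_2(x) = (x + 1)(x + 1/2)(x - 3) / [-3/2] = -(2/3)x^3 + x^2 + (8/3)x + 1
L_3(x) = (x + 1)(x + 1/2)x / [42] = (1/42)x^3 + (1/28)x^2 + (1/84)x
g(x) = 4·L_0 + (11/4)·L_1 + 3·L_2 + (-48)·L_3
  4·L_0(x) = -2x^3 + 5x^2 + 3x
  (11/4)·L_1(x) = (22/7)x^3 - (44/7)x^2 - (66/7)x
  3·L_2(x) = -2x^3 + 3x^2 + 8x + 3
  (-48)·L_3(x) = -(8/7)x^3 - (12/7)x^2 - (4/7)x
Adding term by term: -2x^3 + x + 3

g(x) = -2x^3 + x + 3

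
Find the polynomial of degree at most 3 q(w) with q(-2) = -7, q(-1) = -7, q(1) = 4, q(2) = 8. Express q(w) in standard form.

Build the Lagrange basis polynomials:
L_0(w) = (w + 1)(w - 1)(w - 2) / [-12] = -(1/12)w^3 + (1/6)w^2 + (1/12)w - 1/6
L_1(w) = (w + 2)(w - 1)(w - 2) / [6] = (1/6)w^3 - (1/6)w^2 - (2/3)w + 2/3
L_2(w) = (w + 2)(w + 1)(w - 2) / [-6] = -(1/6)w^3 - (1/6)w^2 + (2/3)w + 2/3
L_3(w) = (w + 2)(w + 1)(w - 1) / [12] = (1/12)w^3 + (1/6)w^2 - (1/12)w - 1/6
q(w) = (-7)·L_0 + (-7)·L_1 + 4·L_2 + 8·L_3
  (-7)·L_0(w) = (7/12)w^3 - (7/6)w^2 - (7/12)w + 7/6
  (-7)·L_1(w) = -(7/6)w^3 + (7/6)w^2 + (14/3)w - 14/3
  4·L_2(w) = -(2/3)w^3 - (2/3)w^2 + (8/3)w + 8/3
  8·L_3(w) = (2/3)w^3 + (4/3)w^2 - (2/3)w - 4/3
Adding term by term: -(7/12)w^3 + (2/3)w^2 + (73/12)w - 13/6

q(w) = -(7/12)w^3 + (2/3)w^2 + (73/12)w - 13/6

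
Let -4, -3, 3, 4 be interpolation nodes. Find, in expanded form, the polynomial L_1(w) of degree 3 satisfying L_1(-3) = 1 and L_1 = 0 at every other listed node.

L_1(w) = (w + 4)(w - 3)(w - 4) / [(1)·(-6)·(-7)]
       = (w^3 - 3w^2 - 16w + 48) / (42)

L_1(w) = (1/42)w^3 - (1/14)w^2 - (8/21)w + 8/7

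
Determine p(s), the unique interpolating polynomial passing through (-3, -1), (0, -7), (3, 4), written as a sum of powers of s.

Build the Lagrange basis polynomials:
L_0(s) = s(s - 3) / [18] = (1/18)s^2 - (1/6)s
L_1(s) = (s + 3)(s - 3) / [-9] = -(1/9)s^2 + 1
L_2(s) = (s + 3)s / [18] = (1/18)s^2 + (1/6)s
p(s) = (-1)·L_0 + (-7)·L_1 + 4·L_2
  (-1)·L_0(s) = -(1/18)s^2 + (1/6)s
  (-7)·L_1(s) = (7/9)s^2 - 7
  4·L_2(s) = (2/9)s^2 + (2/3)s
Adding term by term: (17/18)s^2 + (5/6)s - 7

p(s) = (17/18)s^2 + (5/6)s - 7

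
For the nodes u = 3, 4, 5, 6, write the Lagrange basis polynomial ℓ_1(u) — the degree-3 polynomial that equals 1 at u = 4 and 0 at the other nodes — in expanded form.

ℓ_1(u) = (1/2)u^3 - 7u^2 + (63/2)u - 45

ℓ_1(u) = (u - 3)(u - 5)(u - 6) / [(1)·(-1)·(-2)]
       = (u^3 - 14u^2 + 63u - 90) / (2)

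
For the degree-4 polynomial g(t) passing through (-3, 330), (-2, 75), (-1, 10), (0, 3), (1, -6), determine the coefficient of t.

L_0(t) = (t + 2)(t + 1)t(t - 1) / [24] = (1/24)t^4 + (1/12)t^3 - (1/24)t^2 - (1/12)t
L_1(t) = (t + 3)(t + 1)t(t - 1) / [-6] = -(1/6)t^4 - (1/2)t^3 + (1/6)t^2 + (1/2)t
L_2(t) = (t + 3)(t + 2)t(t - 1) / [4] = (1/4)t^4 + t^3 + (1/4)t^2 - (3/2)t
L_3(t) = (t + 3)(t + 2)(t + 1)(t - 1) / [-6] = -(1/6)t^4 - (5/6)t^3 - (5/6)t^2 + (5/6)t + 1
L_4(t) = (t + 3)(t + 2)(t + 1)t / [24] = (1/24)t^4 + (1/4)t^3 + (11/24)t^2 + (1/4)t
g(t) = 330·L_0 + 75·L_1 + 10·L_2 + 3·L_3 + (-6)·L_4
Only the coefficient of t is needed; take it from each L_i and combine:
330·(-1/12) + 75·(1/2) + 10·(-3/2) + 3·(5/6) + (-6)·(1/4) = -4

-4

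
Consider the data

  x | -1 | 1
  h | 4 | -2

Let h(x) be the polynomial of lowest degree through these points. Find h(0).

Evaluate each Lagrange basis at x = 0:
L_0(0) = (-1)/[(-2)] = 1/2
L_1(0) = (1)/[(2)] = 1/2
Sum: 4·(1/2) + (-2)·(1/2) = 1

1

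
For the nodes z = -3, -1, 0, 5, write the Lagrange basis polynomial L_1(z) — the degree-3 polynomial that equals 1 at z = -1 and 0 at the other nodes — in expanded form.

L_1(z) = (1/12)z^3 - (1/6)z^2 - (5/4)z

L_1(z) = (z + 3)z(z - 5) / [(2)·(-1)·(-6)]
       = (z^3 - 2z^2 - 15z) / (12)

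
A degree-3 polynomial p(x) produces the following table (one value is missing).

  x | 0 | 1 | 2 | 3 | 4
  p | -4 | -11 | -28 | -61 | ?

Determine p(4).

The 4 known values determine p uniquely (degree ≤ 3).
L_0(4) = (3)·(2)·(1)/[(-1)·(-2)·(-3)] = -1
L_1(4) = (4)·(2)·(1)/[(1)·(-1)·(-2)] = 4
L_2(4) = (4)·(3)·(1)/[(2)·(1)·(-1)] = -6
L_3(4) = (4)·(3)·(2)/[(3)·(2)·(1)] = 4
Sum: (-4)·(-1) + (-11)·(4) + (-28)·(-6) + (-61)·(4) = -116

-116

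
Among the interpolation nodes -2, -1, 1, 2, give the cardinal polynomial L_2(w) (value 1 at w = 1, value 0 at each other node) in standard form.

L_2(w) = (w + 2)(w + 1)(w - 2) / [(3)·(2)·(-1)]
       = (w^3 + w^2 - 4w - 4) / (-6)

L_2(w) = -(1/6)w^3 - (1/6)w^2 + (2/3)w + 2/3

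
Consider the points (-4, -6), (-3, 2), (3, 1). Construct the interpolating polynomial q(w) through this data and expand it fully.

Newton's divided differences:
q[-4,-3] = (2 - (-6)) / (-3 - (-4)) = 8
q[-3,3] = (1 - 2) / (3 - (-3)) = -1/6
q[-4,-3,3] = (-1/6 - 8) / (3 - (-4)) = -7/6
q(w) = -6 + 8·(w + 4) + (-7/6)·(w + 4)(w + 3)
Expanding: q(w) = -(7/6)w^2 - (1/6)w + 12

q(w) = -(7/6)w^2 - (1/6)w + 12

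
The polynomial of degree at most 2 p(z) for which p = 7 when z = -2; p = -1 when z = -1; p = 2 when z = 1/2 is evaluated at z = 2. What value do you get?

Evaluate each Lagrange basis at z = 2:
L_0(2) = (3)·(3/2)/[(-1)·(-5/2)] = 9/5
L_1(2) = (4)·(3/2)/[(1)·(-3/2)] = -4
L_2(2) = (4)·(3)/[(5/2)·(3/2)] = 16/5
Sum: 7·(9/5) + (-1)·(-4) + 2·(16/5) = 23

23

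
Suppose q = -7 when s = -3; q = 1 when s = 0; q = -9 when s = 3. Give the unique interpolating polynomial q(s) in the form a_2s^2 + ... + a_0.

L_0(s) = s(s - 3) / [18] = (1/18)s^2 - (1/6)s
L_1(s) = (s + 3)(s - 3) / [-9] = -(1/9)s^2 + 1
L_2(s) = (s + 3)s / [18] = (1/18)s^2 + (1/6)s
q(s) = (-7)·L_0 + 1·L_1 + (-9)·L_2
  (-7)·L_0(s) = -(7/18)s^2 + (7/6)s
  1·L_1(s) = -(1/9)s^2 + 1
  (-9)·L_2(s) = -(1/2)s^2 - (3/2)s
Adding term by term: -s^2 - (1/3)s + 1

q(s) = -s^2 - (1/3)s + 1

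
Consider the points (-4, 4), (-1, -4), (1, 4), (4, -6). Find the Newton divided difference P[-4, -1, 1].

P[-4,-1] = (-4 - 4) / (-1 - (-4)) = -8/3
P[-1,1] = (4 - (-4)) / (1 - (-1)) = 4
P[-4,-1,1] = (4 - (-8/3)) / (1 - (-4)) = 4/3

4/3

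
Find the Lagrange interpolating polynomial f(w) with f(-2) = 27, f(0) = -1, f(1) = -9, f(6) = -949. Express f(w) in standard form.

Build the Lagrange basis polynomials:
L_0(w) = w(w - 1)(w - 6) / [-48] = -(1/48)w^3 + (7/48)w^2 - (1/8)w
L_1(w) = (w + 2)(w - 1)(w - 6) / [12] = (1/12)w^3 - (5/12)w^2 - (2/3)w + 1
L_2(w) = (w + 2)w(w - 6) / [-15] = -(1/15)w^3 + (4/15)w^2 + (4/5)w
L_3(w) = (w + 2)w(w - 1) / [240] = (1/240)w^3 + (1/240)w^2 - (1/120)w
f(w) = 27·L_0 + (-1)·L_1 + (-9)·L_2 + (-949)·L_3
  27·L_0(w) = -(9/16)w^3 + (63/16)w^2 - (27/8)w
  (-1)·L_1(w) = -(1/12)w^3 + (5/12)w^2 + (2/3)w - 1
  (-9)·L_2(w) = (3/5)w^3 - (12/5)w^2 - (36/5)w
  (-949)·L_3(w) = -(949/240)w^3 - (949/240)w^2 + (949/120)w
Adding term by term: -4w^3 - 2w^2 - 2w - 1

f(w) = -4w^3 - 2w^2 - 2w - 1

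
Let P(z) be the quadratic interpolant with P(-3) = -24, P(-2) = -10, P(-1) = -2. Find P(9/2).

-261/4

Evaluate each Lagrange basis at z = 9/2:
L_0(9/2) = (13/2)·(11/2)/[(-1)·(-2)] = 143/8
L_1(9/2) = (15/2)·(11/2)/[(1)·(-1)] = -165/4
L_2(9/2) = (15/2)·(13/2)/[(2)·(1)] = 195/8
Sum: (-24)·(143/8) + (-10)·(-165/4) + (-2)·(195/8) = -261/4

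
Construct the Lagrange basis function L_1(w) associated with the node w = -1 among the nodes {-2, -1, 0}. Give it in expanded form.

L_1(w) = -w^2 - 2w

L_1(w) = (w + 2)w / [(1)·(-1)]
       = (w^2 + 2w) / (-1)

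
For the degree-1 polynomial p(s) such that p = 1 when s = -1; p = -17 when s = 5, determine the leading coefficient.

Build the Lagrange basis polynomials:
L_0(s) = (s - 5) / [-6] = -(1/6)s + 5/6
L_1(s) = (s + 1) / [6] = (1/6)s + 1/6
p(s) = 1·L_0 + (-17)·L_1
Only the coefficient of s is needed; take it from each L_i and combine:
1·(-1/6) + (-17)·(1/6) = -3

-3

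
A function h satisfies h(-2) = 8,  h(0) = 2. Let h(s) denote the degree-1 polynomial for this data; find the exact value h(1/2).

Evaluate each Lagrange basis at s = 1/2:
L_0(1/2) = (1/2)/[(-2)] = -1/4
L_1(1/2) = (5/2)/[(2)] = 5/4
Sum: 8·(-1/4) + 2·(5/4) = 1/2

1/2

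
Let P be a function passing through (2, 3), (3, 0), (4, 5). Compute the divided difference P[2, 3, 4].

P[2,3] = (0 - 3) / (3 - 2) = -3
P[3,4] = (5 - 0) / (4 - 3) = 5
P[2,3,4] = (5 - (-3)) / (4 - 2) = 4

4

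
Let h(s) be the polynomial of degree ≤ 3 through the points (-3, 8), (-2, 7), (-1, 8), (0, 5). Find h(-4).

17

L_0(-4) = (-2)·(-3)·(-4)/[(-1)·(-2)·(-3)] = 4
L_1(-4) = (-1)·(-3)·(-4)/[(1)·(-1)·(-2)] = -6
L_2(-4) = (-1)·(-2)·(-4)/[(2)·(1)·(-1)] = 4
L_3(-4) = (-1)·(-2)·(-3)/[(3)·(2)·(1)] = -1
Sum: 8·(4) + 7·(-6) + 8·(4) + 5·(-1) = 17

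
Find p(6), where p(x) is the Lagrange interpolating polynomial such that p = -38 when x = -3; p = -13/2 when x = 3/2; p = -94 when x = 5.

-137

Evaluate each Lagrange basis at x = 6:
L_0(6) = (9/2)·(1)/[(-9/2)·(-8)] = 1/8
L_1(6) = (9)·(1)/[(9/2)·(-7/2)] = -4/7
L_2(6) = (9)·(9/2)/[(8)·(7/2)] = 81/56
Sum: (-38)·(1/8) + (-13/2)·(-4/7) + (-94)·(81/56) = -137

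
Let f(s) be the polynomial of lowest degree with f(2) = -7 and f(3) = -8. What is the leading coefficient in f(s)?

-1

The leading coefficient equals the top divided difference f[2,3].
f[2,3] = (-8 - (-7)) / (3 - 2) = -1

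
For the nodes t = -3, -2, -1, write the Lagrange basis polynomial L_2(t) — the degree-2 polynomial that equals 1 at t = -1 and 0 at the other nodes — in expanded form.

L_2(t) = (1/2)t^2 + (5/2)t + 3

L_2(t) = (t + 3)(t + 2) / [(2)·(1)]
       = (t^2 + 5t + 6) / (2)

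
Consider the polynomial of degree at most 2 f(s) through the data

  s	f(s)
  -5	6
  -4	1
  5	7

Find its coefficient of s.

1/10

L_0(s) = (s + 4)(s - 5) / [10] = (1/10)s^2 - (1/10)s - 2
L_1(s) = (s + 5)(s - 5) / [-9] = -(1/9)s^2 + 25/9
L_2(s) = (s + 5)(s + 4) / [90] = (1/90)s^2 + (1/10)s + 2/9
f(s) = 6·L_0 + 1·L_1 + 7·L_2
Only the coefficient of s is needed; take it from each L_i and combine:
6·(-1/10) + 1·(0) + 7·(1/10) = 1/10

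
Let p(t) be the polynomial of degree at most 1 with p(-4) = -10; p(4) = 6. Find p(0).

-2

L_0(0) = (-4)/[(-8)] = 1/2
L_1(0) = (4)/[(8)] = 1/2
Sum: (-10)·(1/2) + 6·(1/2) = -2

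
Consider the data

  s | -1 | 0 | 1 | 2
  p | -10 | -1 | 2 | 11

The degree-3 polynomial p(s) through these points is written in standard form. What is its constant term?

L_0(s) = s(s - 1)(s - 2) / [-6] = -(1/6)s^3 + (1/2)s^2 - (1/3)s
L_1(s) = (s + 1)(s - 1)(s - 2) / [2] = (1/2)s^3 - s^2 - (1/2)s + 1
L_2(s) = (s + 1)s(s - 2) / [-2] = -(1/2)s^3 + (1/2)s^2 + s
L_3(s) = (s + 1)s(s - 1) / [6] = (1/6)s^3 - (1/6)s
p(s) = (-10)·L_0 + (-1)·L_1 + 2·L_2 + 11·L_3
Only the constant term is needed; take it from each L_i and combine:
(-10)·(0) + (-1)·(1) + 2·(0) + 11·(0) = -1

-1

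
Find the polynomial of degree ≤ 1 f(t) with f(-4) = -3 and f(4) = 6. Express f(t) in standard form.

f(t) = (9/8)t + 3/2

Build the Lagrange basis polynomials:
L_0(t) = (t - 4) / [-8] = -(1/8)t + 1/2
L_1(t) = (t + 4) / [8] = (1/8)t + 1/2
f(t) = (-3)·L_0 + 6·L_1
  (-3)·L_0(t) = (3/8)t - 3/2
  6·L_1(t) = (3/4)t + 3
Adding term by term: (9/8)t + 3/2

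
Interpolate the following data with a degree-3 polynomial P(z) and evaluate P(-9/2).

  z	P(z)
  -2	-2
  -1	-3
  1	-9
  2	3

-7057/96

Evaluate each Lagrange basis at z = -9/2:
L_0(-9/2) = (-7/2)·(-11/2)·(-13/2)/[(-1)·(-3)·(-4)] = 1001/96
L_1(-9/2) = (-5/2)·(-11/2)·(-13/2)/[(1)·(-2)·(-3)] = -715/48
L_2(-9/2) = (-5/2)·(-7/2)·(-13/2)/[(3)·(2)·(-1)] = 455/48
L_3(-9/2) = (-5/2)·(-7/2)·(-11/2)/[(4)·(3)·(1)] = -385/96
Sum: (-2)·(1001/96) + (-3)·(-715/48) + (-9)·(455/48) + 3·(-385/96) = -7057/96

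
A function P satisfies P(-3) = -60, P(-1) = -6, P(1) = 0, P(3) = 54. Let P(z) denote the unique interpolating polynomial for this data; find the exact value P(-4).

-135

L_0(-4) = (-3)·(-5)·(-7)/[(-2)·(-4)·(-6)] = 35/16
L_1(-4) = (-1)·(-5)·(-7)/[(2)·(-2)·(-4)] = -35/16
L_2(-4) = (-1)·(-3)·(-7)/[(4)·(2)·(-2)] = 21/16
L_3(-4) = (-1)·(-3)·(-5)/[(6)·(4)·(2)] = -5/16
Sum: (-60)·(35/16) + (-6)·(-35/16) + 0 + 54·(-5/16) = -135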